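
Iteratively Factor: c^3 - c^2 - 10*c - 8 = (c + 2)*(c^2 - 3*c - 4) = (c + 1)*(c + 2)*(c - 4)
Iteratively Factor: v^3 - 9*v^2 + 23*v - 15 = (v - 5)*(v^2 - 4*v + 3) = (v - 5)*(v - 1)*(v - 3)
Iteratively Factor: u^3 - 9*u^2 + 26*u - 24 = (u - 4)*(u^2 - 5*u + 6) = (u - 4)*(u - 2)*(u - 3)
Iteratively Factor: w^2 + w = (w)*(w + 1)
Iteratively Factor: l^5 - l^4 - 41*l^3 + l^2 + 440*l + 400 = (l + 4)*(l^4 - 5*l^3 - 21*l^2 + 85*l + 100) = (l + 4)^2*(l^3 - 9*l^2 + 15*l + 25) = (l - 5)*(l + 4)^2*(l^2 - 4*l - 5) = (l - 5)^2*(l + 4)^2*(l + 1)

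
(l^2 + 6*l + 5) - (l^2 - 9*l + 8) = 15*l - 3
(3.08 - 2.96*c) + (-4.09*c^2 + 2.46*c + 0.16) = -4.09*c^2 - 0.5*c + 3.24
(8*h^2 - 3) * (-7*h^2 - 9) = -56*h^4 - 51*h^2 + 27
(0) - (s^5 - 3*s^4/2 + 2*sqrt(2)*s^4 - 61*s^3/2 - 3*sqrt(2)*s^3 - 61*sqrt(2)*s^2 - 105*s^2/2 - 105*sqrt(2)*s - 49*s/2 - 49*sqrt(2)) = -s^5 - 2*sqrt(2)*s^4 + 3*s^4/2 + 3*sqrt(2)*s^3 + 61*s^3/2 + 105*s^2/2 + 61*sqrt(2)*s^2 + 49*s/2 + 105*sqrt(2)*s + 49*sqrt(2)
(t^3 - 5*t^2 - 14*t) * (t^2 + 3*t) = t^5 - 2*t^4 - 29*t^3 - 42*t^2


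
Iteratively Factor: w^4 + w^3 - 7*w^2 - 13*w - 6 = (w + 2)*(w^3 - w^2 - 5*w - 3) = (w + 1)*(w + 2)*(w^2 - 2*w - 3) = (w + 1)^2*(w + 2)*(w - 3)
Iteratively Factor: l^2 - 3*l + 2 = (l - 1)*(l - 2)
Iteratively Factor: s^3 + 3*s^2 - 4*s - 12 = (s + 2)*(s^2 + s - 6) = (s - 2)*(s + 2)*(s + 3)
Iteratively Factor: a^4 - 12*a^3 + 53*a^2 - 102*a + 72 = (a - 3)*(a^3 - 9*a^2 + 26*a - 24) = (a - 3)*(a - 2)*(a^2 - 7*a + 12) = (a - 3)^2*(a - 2)*(a - 4)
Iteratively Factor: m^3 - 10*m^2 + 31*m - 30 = (m - 5)*(m^2 - 5*m + 6) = (m - 5)*(m - 3)*(m - 2)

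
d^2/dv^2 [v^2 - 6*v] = 2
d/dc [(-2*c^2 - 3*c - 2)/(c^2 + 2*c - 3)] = (-c^2 + 16*c + 13)/(c^4 + 4*c^3 - 2*c^2 - 12*c + 9)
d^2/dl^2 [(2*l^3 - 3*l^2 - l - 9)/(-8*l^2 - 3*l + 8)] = 2*(-154*l^3 + 2448*l^2 + 456*l + 873)/(512*l^6 + 576*l^5 - 1320*l^4 - 1125*l^3 + 1320*l^2 + 576*l - 512)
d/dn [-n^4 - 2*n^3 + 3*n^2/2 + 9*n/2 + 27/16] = -4*n^3 - 6*n^2 + 3*n + 9/2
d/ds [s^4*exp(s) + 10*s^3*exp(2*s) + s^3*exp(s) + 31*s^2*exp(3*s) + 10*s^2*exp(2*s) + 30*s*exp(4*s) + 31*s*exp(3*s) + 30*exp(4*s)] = (s^4 + 20*s^3*exp(s) + 5*s^3 + 93*s^2*exp(2*s) + 50*s^2*exp(s) + 3*s^2 + 120*s*exp(3*s) + 155*s*exp(2*s) + 20*s*exp(s) + 150*exp(3*s) + 31*exp(2*s))*exp(s)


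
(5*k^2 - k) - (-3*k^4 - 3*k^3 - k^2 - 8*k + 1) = 3*k^4 + 3*k^3 + 6*k^2 + 7*k - 1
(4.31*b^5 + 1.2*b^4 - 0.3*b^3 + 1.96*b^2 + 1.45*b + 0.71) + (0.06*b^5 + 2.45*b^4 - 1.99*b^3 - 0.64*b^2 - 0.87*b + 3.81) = 4.37*b^5 + 3.65*b^4 - 2.29*b^3 + 1.32*b^2 + 0.58*b + 4.52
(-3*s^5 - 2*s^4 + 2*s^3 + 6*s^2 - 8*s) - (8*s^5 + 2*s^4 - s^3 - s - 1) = -11*s^5 - 4*s^4 + 3*s^3 + 6*s^2 - 7*s + 1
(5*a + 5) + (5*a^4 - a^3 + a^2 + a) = 5*a^4 - a^3 + a^2 + 6*a + 5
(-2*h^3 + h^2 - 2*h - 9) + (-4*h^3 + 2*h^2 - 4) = -6*h^3 + 3*h^2 - 2*h - 13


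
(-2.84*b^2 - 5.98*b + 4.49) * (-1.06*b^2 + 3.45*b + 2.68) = 3.0104*b^4 - 3.4592*b^3 - 33.0016*b^2 - 0.535900000000002*b + 12.0332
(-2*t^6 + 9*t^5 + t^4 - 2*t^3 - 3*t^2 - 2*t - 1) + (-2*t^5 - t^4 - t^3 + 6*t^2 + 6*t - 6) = -2*t^6 + 7*t^5 - 3*t^3 + 3*t^2 + 4*t - 7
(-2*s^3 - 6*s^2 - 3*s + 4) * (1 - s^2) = 2*s^5 + 6*s^4 + s^3 - 10*s^2 - 3*s + 4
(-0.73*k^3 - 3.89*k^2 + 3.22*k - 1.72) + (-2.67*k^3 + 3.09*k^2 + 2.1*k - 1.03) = -3.4*k^3 - 0.8*k^2 + 5.32*k - 2.75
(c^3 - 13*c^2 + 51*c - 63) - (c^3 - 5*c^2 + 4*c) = -8*c^2 + 47*c - 63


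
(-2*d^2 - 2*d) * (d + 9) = -2*d^3 - 20*d^2 - 18*d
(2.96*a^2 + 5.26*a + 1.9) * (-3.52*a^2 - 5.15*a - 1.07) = -10.4192*a^4 - 33.7592*a^3 - 36.9442*a^2 - 15.4132*a - 2.033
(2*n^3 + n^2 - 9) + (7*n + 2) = 2*n^3 + n^2 + 7*n - 7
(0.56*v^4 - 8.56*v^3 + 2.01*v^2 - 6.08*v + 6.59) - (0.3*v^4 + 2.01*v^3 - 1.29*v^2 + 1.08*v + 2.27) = 0.26*v^4 - 10.57*v^3 + 3.3*v^2 - 7.16*v + 4.32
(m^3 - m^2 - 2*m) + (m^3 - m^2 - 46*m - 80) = 2*m^3 - 2*m^2 - 48*m - 80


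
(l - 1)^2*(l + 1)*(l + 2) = l^4 + l^3 - 3*l^2 - l + 2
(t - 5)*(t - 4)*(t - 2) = t^3 - 11*t^2 + 38*t - 40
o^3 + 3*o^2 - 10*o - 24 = (o - 3)*(o + 2)*(o + 4)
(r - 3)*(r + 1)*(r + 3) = r^3 + r^2 - 9*r - 9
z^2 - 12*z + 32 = (z - 8)*(z - 4)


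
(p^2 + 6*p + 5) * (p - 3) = p^3 + 3*p^2 - 13*p - 15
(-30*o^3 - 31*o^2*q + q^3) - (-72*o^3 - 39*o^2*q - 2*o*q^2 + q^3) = 42*o^3 + 8*o^2*q + 2*o*q^2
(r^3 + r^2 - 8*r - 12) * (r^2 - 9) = r^5 + r^4 - 17*r^3 - 21*r^2 + 72*r + 108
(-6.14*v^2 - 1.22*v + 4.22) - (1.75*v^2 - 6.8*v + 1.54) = -7.89*v^2 + 5.58*v + 2.68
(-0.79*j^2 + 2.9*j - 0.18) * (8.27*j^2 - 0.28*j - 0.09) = -6.5333*j^4 + 24.2042*j^3 - 2.2295*j^2 - 0.2106*j + 0.0162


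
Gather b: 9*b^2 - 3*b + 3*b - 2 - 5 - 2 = 9*b^2 - 9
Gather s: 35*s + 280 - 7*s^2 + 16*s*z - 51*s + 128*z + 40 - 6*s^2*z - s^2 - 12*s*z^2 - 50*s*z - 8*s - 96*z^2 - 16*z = s^2*(-6*z - 8) + s*(-12*z^2 - 34*z - 24) - 96*z^2 + 112*z + 320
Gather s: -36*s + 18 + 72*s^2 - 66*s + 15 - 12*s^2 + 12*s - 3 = 60*s^2 - 90*s + 30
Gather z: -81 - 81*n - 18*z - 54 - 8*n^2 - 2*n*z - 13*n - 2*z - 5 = -8*n^2 - 94*n + z*(-2*n - 20) - 140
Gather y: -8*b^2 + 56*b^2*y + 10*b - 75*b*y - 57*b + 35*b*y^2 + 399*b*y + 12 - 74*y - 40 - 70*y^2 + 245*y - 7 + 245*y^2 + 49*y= -8*b^2 - 47*b + y^2*(35*b + 175) + y*(56*b^2 + 324*b + 220) - 35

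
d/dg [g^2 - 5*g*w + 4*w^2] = 2*g - 5*w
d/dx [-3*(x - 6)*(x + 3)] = 9 - 6*x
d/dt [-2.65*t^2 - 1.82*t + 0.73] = -5.3*t - 1.82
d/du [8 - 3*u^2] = -6*u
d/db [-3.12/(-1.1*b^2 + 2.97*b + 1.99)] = (9.2664 - 6.864*b)/(-1.1*b^2 + 2.97*b + 1.99)^2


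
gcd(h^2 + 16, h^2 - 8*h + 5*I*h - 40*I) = 1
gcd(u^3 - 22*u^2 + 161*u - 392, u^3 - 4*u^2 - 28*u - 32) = u - 8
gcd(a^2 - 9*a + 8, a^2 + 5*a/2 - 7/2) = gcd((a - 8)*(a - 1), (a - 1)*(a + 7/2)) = a - 1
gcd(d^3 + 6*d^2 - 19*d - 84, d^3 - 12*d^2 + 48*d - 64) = d - 4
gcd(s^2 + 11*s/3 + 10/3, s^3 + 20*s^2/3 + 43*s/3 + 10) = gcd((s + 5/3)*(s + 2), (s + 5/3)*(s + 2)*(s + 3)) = s^2 + 11*s/3 + 10/3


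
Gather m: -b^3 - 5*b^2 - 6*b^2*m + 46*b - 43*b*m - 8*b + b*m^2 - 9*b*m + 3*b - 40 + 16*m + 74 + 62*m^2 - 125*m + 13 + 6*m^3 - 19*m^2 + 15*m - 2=-b^3 - 5*b^2 + 41*b + 6*m^3 + m^2*(b + 43) + m*(-6*b^2 - 52*b - 94) + 45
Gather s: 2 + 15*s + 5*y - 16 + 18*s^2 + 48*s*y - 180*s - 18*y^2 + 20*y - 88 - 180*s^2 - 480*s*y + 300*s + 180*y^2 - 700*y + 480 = -162*s^2 + s*(135 - 432*y) + 162*y^2 - 675*y + 378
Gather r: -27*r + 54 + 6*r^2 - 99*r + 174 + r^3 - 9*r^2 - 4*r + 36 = r^3 - 3*r^2 - 130*r + 264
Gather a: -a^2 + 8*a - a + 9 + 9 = -a^2 + 7*a + 18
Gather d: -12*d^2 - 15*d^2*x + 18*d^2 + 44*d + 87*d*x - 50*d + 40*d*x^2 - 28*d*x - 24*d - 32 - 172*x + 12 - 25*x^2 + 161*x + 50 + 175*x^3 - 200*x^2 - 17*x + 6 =d^2*(6 - 15*x) + d*(40*x^2 + 59*x - 30) + 175*x^3 - 225*x^2 - 28*x + 36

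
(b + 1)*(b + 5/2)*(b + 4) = b^3 + 15*b^2/2 + 33*b/2 + 10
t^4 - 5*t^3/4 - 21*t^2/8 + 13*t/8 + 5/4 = (t - 2)*(t - 1)*(t + 1/2)*(t + 5/4)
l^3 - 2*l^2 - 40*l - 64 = (l - 8)*(l + 2)*(l + 4)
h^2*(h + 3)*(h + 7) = h^4 + 10*h^3 + 21*h^2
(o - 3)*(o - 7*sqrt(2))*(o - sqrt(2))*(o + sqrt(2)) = o^4 - 7*sqrt(2)*o^3 - 3*o^3 - 2*o^2 + 21*sqrt(2)*o^2 + 6*o + 14*sqrt(2)*o - 42*sqrt(2)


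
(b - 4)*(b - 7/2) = b^2 - 15*b/2 + 14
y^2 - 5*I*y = y*(y - 5*I)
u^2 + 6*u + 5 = (u + 1)*(u + 5)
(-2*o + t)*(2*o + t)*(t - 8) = -4*o^2*t + 32*o^2 + t^3 - 8*t^2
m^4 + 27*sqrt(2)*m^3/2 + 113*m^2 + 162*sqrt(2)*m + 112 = (m + sqrt(2)/2)*(m + 2*sqrt(2))*(m + 4*sqrt(2))*(m + 7*sqrt(2))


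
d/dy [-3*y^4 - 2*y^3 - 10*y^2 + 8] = 2*y*(-6*y^2 - 3*y - 10)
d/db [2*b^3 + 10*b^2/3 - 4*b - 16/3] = 6*b^2 + 20*b/3 - 4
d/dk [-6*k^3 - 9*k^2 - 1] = 18*k*(-k - 1)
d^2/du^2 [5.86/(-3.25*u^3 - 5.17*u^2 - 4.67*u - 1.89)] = ((114.27*u + 60.5924)*(3.25*u^3 + 5.17*u^2 + 4.67*u + 1.89) - 5.86*(9.75*u^2 + 10.34*u + 4.67)*(19.5*u^2 + 20.68*u + 9.34))/(3.25*u^3 + 5.17*u^2 + 4.67*u + 1.89)^3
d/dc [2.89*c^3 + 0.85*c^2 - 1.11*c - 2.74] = 8.67*c^2 + 1.7*c - 1.11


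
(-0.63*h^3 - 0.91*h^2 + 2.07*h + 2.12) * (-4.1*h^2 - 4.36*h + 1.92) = 2.583*h^5 + 6.4778*h^4 - 5.729*h^3 - 19.4644*h^2 - 5.2688*h + 4.0704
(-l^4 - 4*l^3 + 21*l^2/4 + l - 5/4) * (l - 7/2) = -l^5 - l^4/2 + 77*l^3/4 - 139*l^2/8 - 19*l/4 + 35/8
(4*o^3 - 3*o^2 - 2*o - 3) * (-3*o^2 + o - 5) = -12*o^5 + 13*o^4 - 17*o^3 + 22*o^2 + 7*o + 15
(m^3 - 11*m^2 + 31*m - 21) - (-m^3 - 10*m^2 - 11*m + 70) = 2*m^3 - m^2 + 42*m - 91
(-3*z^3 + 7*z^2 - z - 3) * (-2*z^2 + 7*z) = 6*z^5 - 35*z^4 + 51*z^3 - z^2 - 21*z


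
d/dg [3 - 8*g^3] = -24*g^2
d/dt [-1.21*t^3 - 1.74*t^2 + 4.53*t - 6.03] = -3.63*t^2 - 3.48*t + 4.53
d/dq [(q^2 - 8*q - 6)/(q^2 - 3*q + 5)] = (5*q^2 + 22*q - 58)/(q^4 - 6*q^3 + 19*q^2 - 30*q + 25)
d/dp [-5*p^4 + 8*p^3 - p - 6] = -20*p^3 + 24*p^2 - 1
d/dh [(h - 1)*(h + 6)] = 2*h + 5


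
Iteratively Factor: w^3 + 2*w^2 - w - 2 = (w + 1)*(w^2 + w - 2) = (w - 1)*(w + 1)*(w + 2)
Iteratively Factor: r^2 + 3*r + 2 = (r + 2)*(r + 1)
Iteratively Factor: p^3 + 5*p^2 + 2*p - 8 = (p - 1)*(p^2 + 6*p + 8) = (p - 1)*(p + 2)*(p + 4)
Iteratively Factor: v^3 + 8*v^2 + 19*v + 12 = (v + 3)*(v^2 + 5*v + 4) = (v + 3)*(v + 4)*(v + 1)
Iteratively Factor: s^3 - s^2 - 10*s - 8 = (s + 2)*(s^2 - 3*s - 4) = (s - 4)*(s + 2)*(s + 1)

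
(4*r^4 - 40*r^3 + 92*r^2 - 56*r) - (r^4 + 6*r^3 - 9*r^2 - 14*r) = 3*r^4 - 46*r^3 + 101*r^2 - 42*r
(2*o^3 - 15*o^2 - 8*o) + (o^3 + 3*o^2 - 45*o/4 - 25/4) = 3*o^3 - 12*o^2 - 77*o/4 - 25/4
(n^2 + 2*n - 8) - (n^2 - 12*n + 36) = 14*n - 44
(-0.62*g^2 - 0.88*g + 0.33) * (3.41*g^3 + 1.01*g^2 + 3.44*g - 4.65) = -2.1142*g^5 - 3.627*g^4 - 1.8963*g^3 + 0.1891*g^2 + 5.2272*g - 1.5345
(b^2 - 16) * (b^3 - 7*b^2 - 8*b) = b^5 - 7*b^4 - 24*b^3 + 112*b^2 + 128*b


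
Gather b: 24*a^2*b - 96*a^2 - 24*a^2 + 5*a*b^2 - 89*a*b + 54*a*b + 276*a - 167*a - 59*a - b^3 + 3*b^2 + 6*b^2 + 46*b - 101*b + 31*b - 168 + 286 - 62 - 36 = -120*a^2 + 50*a - b^3 + b^2*(5*a + 9) + b*(24*a^2 - 35*a - 24) + 20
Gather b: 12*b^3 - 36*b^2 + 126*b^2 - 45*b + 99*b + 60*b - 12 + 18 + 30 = 12*b^3 + 90*b^2 + 114*b + 36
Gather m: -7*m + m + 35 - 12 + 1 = 24 - 6*m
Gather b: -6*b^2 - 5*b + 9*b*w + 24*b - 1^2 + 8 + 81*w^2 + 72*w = -6*b^2 + b*(9*w + 19) + 81*w^2 + 72*w + 7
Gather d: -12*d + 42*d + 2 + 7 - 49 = 30*d - 40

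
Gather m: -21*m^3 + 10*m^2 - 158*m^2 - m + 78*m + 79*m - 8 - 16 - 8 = -21*m^3 - 148*m^2 + 156*m - 32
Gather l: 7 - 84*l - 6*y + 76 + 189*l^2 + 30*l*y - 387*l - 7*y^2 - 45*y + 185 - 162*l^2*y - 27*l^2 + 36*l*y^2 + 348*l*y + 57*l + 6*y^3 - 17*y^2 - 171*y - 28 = l^2*(162 - 162*y) + l*(36*y^2 + 378*y - 414) + 6*y^3 - 24*y^2 - 222*y + 240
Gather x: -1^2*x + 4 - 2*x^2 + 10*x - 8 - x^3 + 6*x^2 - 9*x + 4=-x^3 + 4*x^2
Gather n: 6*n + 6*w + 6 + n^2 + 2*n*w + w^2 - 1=n^2 + n*(2*w + 6) + w^2 + 6*w + 5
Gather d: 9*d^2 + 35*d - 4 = 9*d^2 + 35*d - 4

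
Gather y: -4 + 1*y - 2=y - 6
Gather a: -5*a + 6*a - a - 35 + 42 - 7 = 0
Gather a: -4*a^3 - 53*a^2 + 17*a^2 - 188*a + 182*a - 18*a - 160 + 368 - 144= -4*a^3 - 36*a^2 - 24*a + 64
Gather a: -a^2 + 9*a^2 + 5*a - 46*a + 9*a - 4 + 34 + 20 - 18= 8*a^2 - 32*a + 32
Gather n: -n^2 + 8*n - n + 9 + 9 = -n^2 + 7*n + 18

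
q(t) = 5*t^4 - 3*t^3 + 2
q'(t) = 20*t^3 - 9*t^2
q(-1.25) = 20.07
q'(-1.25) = -53.12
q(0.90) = 3.09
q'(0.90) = 7.29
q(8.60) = 25444.24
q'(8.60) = 12055.48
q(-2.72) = 336.05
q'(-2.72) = -469.06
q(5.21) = 3261.75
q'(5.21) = 2584.12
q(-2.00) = 106.00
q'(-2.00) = -196.00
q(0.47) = 1.93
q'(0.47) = 0.09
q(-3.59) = 971.32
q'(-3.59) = -1041.36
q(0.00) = 2.00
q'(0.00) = 0.00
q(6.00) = 5834.00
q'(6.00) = 3996.00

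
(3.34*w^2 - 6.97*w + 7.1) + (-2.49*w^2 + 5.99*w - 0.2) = 0.85*w^2 - 0.98*w + 6.9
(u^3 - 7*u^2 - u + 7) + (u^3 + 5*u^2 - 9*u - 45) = 2*u^3 - 2*u^2 - 10*u - 38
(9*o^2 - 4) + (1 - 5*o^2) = 4*o^2 - 3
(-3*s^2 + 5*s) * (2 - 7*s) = 21*s^3 - 41*s^2 + 10*s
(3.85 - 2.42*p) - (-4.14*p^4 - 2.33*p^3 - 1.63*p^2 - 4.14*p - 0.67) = 4.14*p^4 + 2.33*p^3 + 1.63*p^2 + 1.72*p + 4.52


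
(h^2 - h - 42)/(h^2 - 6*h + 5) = (h^2 - h - 42)/(h^2 - 6*h + 5)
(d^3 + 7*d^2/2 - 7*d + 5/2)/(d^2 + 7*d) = (2*d^3 + 7*d^2 - 14*d + 5)/(2*d*(d + 7))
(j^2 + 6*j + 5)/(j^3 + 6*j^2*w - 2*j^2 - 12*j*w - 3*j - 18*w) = (j + 5)/(j^2 + 6*j*w - 3*j - 18*w)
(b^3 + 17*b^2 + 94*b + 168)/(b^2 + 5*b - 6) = (b^2 + 11*b + 28)/(b - 1)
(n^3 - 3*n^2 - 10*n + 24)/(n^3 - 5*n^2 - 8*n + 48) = (n - 2)/(n - 4)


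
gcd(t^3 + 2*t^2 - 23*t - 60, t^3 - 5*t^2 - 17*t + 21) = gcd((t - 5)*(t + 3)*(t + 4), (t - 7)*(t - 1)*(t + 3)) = t + 3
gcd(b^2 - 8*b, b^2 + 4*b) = b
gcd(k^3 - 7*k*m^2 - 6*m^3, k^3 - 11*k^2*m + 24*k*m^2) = k - 3*m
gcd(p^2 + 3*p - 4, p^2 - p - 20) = p + 4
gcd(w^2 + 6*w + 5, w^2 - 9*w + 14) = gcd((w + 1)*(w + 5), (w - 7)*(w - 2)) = 1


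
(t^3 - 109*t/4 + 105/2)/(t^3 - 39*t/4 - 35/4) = (-4*t^3 + 109*t - 210)/(-4*t^3 + 39*t + 35)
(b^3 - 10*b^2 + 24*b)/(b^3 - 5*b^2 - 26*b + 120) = b/(b + 5)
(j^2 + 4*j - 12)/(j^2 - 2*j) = (j + 6)/j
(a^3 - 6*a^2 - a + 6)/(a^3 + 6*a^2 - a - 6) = (a - 6)/(a + 6)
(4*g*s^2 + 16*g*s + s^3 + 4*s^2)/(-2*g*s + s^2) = (4*g*s + 16*g + s^2 + 4*s)/(-2*g + s)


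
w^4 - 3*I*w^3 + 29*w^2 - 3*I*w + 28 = (w - 7*I)*(w - I)*(w + I)*(w + 4*I)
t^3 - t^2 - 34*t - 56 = (t - 7)*(t + 2)*(t + 4)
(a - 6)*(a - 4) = a^2 - 10*a + 24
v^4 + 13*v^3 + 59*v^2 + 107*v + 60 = (v + 1)*(v + 3)*(v + 4)*(v + 5)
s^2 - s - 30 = (s - 6)*(s + 5)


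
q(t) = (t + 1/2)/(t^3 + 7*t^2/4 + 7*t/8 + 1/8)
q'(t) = (t + 1/2)*(-3*t^2 - 7*t/2 - 7/8)/(t^3 + 7*t^2/4 + 7*t/8 + 1/8)^2 + 1/(t^3 + 7*t^2/4 + 7*t/8 + 1/8) = 4*(-8*t - 5)/(16*t^4 + 40*t^3 + 33*t^2 + 10*t + 1)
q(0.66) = 0.66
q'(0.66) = -1.13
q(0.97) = 0.42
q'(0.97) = -0.55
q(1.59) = 0.21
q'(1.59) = -0.20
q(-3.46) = 0.13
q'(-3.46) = 0.09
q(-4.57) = 0.06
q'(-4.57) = 0.03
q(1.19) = 0.32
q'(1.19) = -0.37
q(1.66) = 0.20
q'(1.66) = -0.18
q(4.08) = 0.05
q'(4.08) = -0.02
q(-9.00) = 0.01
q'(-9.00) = 0.00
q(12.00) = 0.01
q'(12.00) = 0.00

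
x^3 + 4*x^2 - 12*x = x*(x - 2)*(x + 6)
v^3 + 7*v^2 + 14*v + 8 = (v + 1)*(v + 2)*(v + 4)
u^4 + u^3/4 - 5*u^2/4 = u^2*(u - 1)*(u + 5/4)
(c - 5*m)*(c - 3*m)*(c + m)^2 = c^4 - 6*c^3*m + 22*c*m^3 + 15*m^4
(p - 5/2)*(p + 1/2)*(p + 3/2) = p^3 - p^2/2 - 17*p/4 - 15/8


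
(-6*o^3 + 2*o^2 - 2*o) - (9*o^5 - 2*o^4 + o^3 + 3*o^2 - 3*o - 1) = -9*o^5 + 2*o^4 - 7*o^3 - o^2 + o + 1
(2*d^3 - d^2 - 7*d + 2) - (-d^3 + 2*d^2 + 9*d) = 3*d^3 - 3*d^2 - 16*d + 2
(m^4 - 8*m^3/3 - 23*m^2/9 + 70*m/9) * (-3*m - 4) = -3*m^5 + 4*m^4 + 55*m^3/3 - 118*m^2/9 - 280*m/9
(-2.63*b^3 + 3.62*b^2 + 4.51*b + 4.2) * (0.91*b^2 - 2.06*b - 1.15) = -2.3933*b^5 + 8.712*b^4 - 0.328600000000001*b^3 - 9.6316*b^2 - 13.8385*b - 4.83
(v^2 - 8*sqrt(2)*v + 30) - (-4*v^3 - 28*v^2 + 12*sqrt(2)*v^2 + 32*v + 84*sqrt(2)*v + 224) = 4*v^3 - 12*sqrt(2)*v^2 + 29*v^2 - 92*sqrt(2)*v - 32*v - 194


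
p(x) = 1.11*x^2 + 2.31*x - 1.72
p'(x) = 2.22*x + 2.31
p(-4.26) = 8.58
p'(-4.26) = -7.15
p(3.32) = 18.18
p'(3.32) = 9.68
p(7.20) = 72.45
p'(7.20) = 18.29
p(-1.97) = -1.96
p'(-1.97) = -2.06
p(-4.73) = 12.19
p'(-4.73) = -8.19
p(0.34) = -0.81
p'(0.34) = 3.06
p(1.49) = 4.19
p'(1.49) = 5.62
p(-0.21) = -2.16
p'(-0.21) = 1.84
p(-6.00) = 24.38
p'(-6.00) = -11.01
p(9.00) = 108.98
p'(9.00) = 22.29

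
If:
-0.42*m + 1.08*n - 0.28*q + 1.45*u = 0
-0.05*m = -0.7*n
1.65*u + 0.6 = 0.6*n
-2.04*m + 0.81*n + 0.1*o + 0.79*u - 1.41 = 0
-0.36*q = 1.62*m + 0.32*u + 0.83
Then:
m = -0.03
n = -0.00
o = 16.41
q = -1.85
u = -0.36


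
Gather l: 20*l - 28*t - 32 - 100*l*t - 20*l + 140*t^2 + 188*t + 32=-100*l*t + 140*t^2 + 160*t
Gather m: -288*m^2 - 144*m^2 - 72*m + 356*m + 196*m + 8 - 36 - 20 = -432*m^2 + 480*m - 48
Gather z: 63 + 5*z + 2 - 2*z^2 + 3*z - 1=-2*z^2 + 8*z + 64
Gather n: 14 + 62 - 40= 36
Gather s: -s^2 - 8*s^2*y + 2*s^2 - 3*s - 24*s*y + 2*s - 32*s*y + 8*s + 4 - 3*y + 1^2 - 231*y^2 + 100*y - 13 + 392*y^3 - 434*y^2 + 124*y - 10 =s^2*(1 - 8*y) + s*(7 - 56*y) + 392*y^3 - 665*y^2 + 221*y - 18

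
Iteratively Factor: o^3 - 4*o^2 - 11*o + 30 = (o - 5)*(o^2 + o - 6) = (o - 5)*(o + 3)*(o - 2)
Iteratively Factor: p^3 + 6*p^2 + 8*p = (p + 2)*(p^2 + 4*p) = (p + 2)*(p + 4)*(p)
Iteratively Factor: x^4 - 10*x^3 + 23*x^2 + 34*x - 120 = (x - 4)*(x^3 - 6*x^2 - x + 30) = (x - 4)*(x - 3)*(x^2 - 3*x - 10) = (x - 4)*(x - 3)*(x + 2)*(x - 5)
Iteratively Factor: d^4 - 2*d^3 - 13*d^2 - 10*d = (d)*(d^3 - 2*d^2 - 13*d - 10) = d*(d + 2)*(d^2 - 4*d - 5) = d*(d + 1)*(d + 2)*(d - 5)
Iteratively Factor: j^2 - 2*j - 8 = (j - 4)*(j + 2)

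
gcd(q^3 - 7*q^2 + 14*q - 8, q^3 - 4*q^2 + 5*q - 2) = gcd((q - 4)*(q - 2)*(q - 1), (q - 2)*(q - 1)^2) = q^2 - 3*q + 2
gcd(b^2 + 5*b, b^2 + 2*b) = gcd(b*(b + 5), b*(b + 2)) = b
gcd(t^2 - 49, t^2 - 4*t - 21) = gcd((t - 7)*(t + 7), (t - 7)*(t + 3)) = t - 7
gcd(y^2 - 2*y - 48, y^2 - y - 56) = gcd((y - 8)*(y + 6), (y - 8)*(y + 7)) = y - 8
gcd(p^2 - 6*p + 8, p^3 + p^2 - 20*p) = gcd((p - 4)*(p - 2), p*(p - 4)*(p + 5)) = p - 4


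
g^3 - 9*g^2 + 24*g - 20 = (g - 5)*(g - 2)^2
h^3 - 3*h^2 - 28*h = h*(h - 7)*(h + 4)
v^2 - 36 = (v - 6)*(v + 6)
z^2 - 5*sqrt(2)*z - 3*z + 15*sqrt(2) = (z - 3)*(z - 5*sqrt(2))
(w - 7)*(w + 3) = w^2 - 4*w - 21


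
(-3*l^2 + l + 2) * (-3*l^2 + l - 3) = 9*l^4 - 6*l^3 + 4*l^2 - l - 6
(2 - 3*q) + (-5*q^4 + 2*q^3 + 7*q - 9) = -5*q^4 + 2*q^3 + 4*q - 7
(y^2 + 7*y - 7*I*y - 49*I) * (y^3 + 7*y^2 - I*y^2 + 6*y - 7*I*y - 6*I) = y^5 + 14*y^4 - 8*I*y^4 + 48*y^3 - 112*I*y^3 - 56*y^2 - 440*I*y^2 - 385*y - 336*I*y - 294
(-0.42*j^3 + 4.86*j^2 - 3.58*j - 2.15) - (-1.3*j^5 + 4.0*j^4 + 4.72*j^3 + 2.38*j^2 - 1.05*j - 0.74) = 1.3*j^5 - 4.0*j^4 - 5.14*j^3 + 2.48*j^2 - 2.53*j - 1.41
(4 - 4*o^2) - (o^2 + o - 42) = -5*o^2 - o + 46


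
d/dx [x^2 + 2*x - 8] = 2*x + 2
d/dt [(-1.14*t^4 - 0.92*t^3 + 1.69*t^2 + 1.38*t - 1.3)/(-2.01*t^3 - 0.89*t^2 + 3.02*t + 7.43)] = (2.2914*t^6 + 2.0292*t^5 - 6.1127*t^4 - 33.89*t^3 - 22.0138*t^2 + 22.7994*t + 14.1794)/(4.0401*t^6 + 3.5778*t^5 - 11.3483*t^4 - 35.2442*t^3 - 4.105*t^2 + 44.8772*t + 55.2049)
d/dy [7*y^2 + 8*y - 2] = 14*y + 8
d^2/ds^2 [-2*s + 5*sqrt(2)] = 0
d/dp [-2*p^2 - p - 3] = -4*p - 1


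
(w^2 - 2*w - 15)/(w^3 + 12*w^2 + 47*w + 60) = (w - 5)/(w^2 + 9*w + 20)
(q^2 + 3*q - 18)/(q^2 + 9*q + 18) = (q - 3)/(q + 3)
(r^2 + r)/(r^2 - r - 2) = r/(r - 2)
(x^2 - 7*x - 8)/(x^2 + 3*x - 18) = (x^2 - 7*x - 8)/(x^2 + 3*x - 18)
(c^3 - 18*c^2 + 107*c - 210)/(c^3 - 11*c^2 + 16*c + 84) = (c - 5)/(c + 2)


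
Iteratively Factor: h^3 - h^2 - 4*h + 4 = (h - 1)*(h^2 - 4) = (h - 2)*(h - 1)*(h + 2)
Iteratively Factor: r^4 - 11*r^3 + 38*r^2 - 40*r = (r - 5)*(r^3 - 6*r^2 + 8*r) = r*(r - 5)*(r^2 - 6*r + 8) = r*(r - 5)*(r - 4)*(r - 2)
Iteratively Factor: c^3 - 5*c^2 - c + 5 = (c + 1)*(c^2 - 6*c + 5) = (c - 5)*(c + 1)*(c - 1)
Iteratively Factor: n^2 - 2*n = (n - 2)*(n)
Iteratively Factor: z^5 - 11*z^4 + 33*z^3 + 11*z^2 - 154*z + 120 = (z - 3)*(z^4 - 8*z^3 + 9*z^2 + 38*z - 40) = (z - 5)*(z - 3)*(z^3 - 3*z^2 - 6*z + 8) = (z - 5)*(z - 3)*(z - 1)*(z^2 - 2*z - 8) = (z - 5)*(z - 3)*(z - 1)*(z + 2)*(z - 4)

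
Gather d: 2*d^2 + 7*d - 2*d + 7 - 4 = 2*d^2 + 5*d + 3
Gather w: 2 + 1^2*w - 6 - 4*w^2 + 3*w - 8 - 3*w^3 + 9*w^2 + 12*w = -3*w^3 + 5*w^2 + 16*w - 12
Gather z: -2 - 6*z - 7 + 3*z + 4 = -3*z - 5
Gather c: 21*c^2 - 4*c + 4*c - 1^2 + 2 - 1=21*c^2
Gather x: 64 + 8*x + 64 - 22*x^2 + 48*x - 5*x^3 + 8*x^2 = -5*x^3 - 14*x^2 + 56*x + 128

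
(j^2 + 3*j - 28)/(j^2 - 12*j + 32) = (j + 7)/(j - 8)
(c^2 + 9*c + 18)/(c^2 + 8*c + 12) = (c + 3)/(c + 2)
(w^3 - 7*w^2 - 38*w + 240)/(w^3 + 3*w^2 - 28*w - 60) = (w - 8)/(w + 2)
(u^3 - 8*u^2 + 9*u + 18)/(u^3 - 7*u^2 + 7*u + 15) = (u - 6)/(u - 5)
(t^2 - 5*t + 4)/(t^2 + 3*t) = (t^2 - 5*t + 4)/(t*(t + 3))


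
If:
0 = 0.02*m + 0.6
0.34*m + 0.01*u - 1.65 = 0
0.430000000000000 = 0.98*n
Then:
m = -30.00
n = 0.44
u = 1185.00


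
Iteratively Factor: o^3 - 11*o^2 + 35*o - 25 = (o - 1)*(o^2 - 10*o + 25) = (o - 5)*(o - 1)*(o - 5)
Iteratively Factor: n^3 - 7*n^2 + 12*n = (n)*(n^2 - 7*n + 12) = n*(n - 3)*(n - 4)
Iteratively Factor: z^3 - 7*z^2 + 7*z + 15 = (z - 5)*(z^2 - 2*z - 3) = (z - 5)*(z - 3)*(z + 1)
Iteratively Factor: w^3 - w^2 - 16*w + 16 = (w - 4)*(w^2 + 3*w - 4) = (w - 4)*(w - 1)*(w + 4)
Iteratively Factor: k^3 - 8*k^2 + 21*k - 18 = (k - 3)*(k^2 - 5*k + 6) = (k - 3)*(k - 2)*(k - 3)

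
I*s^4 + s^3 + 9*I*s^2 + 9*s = s*(s - 3*I)*(s + 3*I)*(I*s + 1)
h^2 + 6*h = h*(h + 6)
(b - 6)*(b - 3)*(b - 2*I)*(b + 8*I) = b^4 - 9*b^3 + 6*I*b^3 + 34*b^2 - 54*I*b^2 - 144*b + 108*I*b + 288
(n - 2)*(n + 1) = n^2 - n - 2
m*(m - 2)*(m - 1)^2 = m^4 - 4*m^3 + 5*m^2 - 2*m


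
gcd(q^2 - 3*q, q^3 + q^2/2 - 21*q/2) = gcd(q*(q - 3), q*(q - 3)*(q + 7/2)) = q^2 - 3*q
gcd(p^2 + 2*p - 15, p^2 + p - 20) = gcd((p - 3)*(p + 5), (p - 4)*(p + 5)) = p + 5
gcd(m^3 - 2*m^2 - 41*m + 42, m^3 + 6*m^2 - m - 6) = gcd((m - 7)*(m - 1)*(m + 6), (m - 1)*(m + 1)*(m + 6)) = m^2 + 5*m - 6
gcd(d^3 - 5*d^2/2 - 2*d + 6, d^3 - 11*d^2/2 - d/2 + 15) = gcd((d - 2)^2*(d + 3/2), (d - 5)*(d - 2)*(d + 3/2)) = d^2 - d/2 - 3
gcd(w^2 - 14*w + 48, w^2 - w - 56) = w - 8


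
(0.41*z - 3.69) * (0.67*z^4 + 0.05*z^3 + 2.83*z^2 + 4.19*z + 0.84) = 0.2747*z^5 - 2.4518*z^4 + 0.9758*z^3 - 8.7248*z^2 - 15.1167*z - 3.0996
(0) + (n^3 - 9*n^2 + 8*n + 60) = n^3 - 9*n^2 + 8*n + 60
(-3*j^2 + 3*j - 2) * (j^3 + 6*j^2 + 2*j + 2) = -3*j^5 - 15*j^4 + 10*j^3 - 12*j^2 + 2*j - 4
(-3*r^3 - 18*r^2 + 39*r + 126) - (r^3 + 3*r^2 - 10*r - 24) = -4*r^3 - 21*r^2 + 49*r + 150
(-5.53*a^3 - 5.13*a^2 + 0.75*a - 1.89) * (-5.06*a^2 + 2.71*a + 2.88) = 27.9818*a^5 + 10.9715*a^4 - 33.6237*a^3 - 3.1785*a^2 - 2.9619*a - 5.4432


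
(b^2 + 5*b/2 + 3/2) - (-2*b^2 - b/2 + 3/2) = 3*b^2 + 3*b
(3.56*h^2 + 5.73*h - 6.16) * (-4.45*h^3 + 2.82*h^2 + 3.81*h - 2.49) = -15.842*h^5 - 15.4593*h^4 + 57.1342*h^3 - 4.4043*h^2 - 37.7373*h + 15.3384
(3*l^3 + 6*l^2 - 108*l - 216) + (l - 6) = 3*l^3 + 6*l^2 - 107*l - 222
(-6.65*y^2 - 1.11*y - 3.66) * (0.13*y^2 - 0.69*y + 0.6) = -0.8645*y^4 + 4.4442*y^3 - 3.6999*y^2 + 1.8594*y - 2.196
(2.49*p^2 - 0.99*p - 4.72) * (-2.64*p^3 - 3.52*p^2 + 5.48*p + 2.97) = -6.5736*p^5 - 6.1512*p^4 + 29.5908*p^3 + 18.5845*p^2 - 28.8059*p - 14.0184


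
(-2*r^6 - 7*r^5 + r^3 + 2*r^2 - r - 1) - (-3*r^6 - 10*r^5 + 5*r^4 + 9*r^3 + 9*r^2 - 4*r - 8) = r^6 + 3*r^5 - 5*r^4 - 8*r^3 - 7*r^2 + 3*r + 7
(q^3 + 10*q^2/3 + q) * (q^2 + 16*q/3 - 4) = q^5 + 26*q^4/3 + 133*q^3/9 - 8*q^2 - 4*q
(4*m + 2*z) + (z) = 4*m + 3*z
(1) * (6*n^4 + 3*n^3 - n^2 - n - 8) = 6*n^4 + 3*n^3 - n^2 - n - 8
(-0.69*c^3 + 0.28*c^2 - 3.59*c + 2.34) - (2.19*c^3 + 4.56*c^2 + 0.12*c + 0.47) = -2.88*c^3 - 4.28*c^2 - 3.71*c + 1.87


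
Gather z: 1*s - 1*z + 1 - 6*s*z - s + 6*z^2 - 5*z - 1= 6*z^2 + z*(-6*s - 6)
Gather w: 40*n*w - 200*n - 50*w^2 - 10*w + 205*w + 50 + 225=-200*n - 50*w^2 + w*(40*n + 195) + 275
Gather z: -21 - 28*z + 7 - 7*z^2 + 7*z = -7*z^2 - 21*z - 14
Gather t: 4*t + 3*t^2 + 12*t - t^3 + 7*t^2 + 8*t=-t^3 + 10*t^2 + 24*t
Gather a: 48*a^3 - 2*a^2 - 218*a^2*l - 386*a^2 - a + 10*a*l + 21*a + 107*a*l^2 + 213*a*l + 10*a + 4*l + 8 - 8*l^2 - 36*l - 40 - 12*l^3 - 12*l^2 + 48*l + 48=48*a^3 + a^2*(-218*l - 388) + a*(107*l^2 + 223*l + 30) - 12*l^3 - 20*l^2 + 16*l + 16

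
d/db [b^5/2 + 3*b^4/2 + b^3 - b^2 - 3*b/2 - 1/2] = 5*b^4/2 + 6*b^3 + 3*b^2 - 2*b - 3/2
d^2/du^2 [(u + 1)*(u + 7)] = 2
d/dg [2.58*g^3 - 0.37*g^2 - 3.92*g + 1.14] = 7.74*g^2 - 0.74*g - 3.92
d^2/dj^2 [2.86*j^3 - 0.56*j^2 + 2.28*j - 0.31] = 17.16*j - 1.12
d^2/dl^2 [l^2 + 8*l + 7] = 2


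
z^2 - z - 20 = (z - 5)*(z + 4)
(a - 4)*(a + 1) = a^2 - 3*a - 4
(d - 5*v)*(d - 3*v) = d^2 - 8*d*v + 15*v^2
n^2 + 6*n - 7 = (n - 1)*(n + 7)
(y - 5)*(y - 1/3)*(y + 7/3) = y^3 - 3*y^2 - 97*y/9 + 35/9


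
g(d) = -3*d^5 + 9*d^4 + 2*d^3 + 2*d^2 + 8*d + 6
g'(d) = -15*d^4 + 36*d^3 + 6*d^2 + 4*d + 8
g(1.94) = 88.69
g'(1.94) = 88.72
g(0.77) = 16.61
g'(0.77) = 25.80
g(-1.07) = 13.28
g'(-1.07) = -53.17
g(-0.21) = 4.41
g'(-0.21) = 7.06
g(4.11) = -738.68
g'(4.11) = -1655.00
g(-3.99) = 5193.72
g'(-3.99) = -6000.95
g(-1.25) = 26.35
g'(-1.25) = -94.56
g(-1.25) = 26.35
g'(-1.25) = -94.56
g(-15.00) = 2727336.00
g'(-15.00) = -879577.00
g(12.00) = -556026.00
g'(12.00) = -247912.00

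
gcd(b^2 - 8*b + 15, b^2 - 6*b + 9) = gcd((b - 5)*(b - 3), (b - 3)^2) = b - 3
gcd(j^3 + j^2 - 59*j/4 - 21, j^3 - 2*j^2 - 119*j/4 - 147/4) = j^2 + 5*j + 21/4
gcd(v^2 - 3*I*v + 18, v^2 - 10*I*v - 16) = 1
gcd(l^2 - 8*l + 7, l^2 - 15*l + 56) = l - 7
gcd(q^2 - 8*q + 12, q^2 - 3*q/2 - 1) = q - 2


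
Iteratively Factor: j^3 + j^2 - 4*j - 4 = (j + 1)*(j^2 - 4) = (j - 2)*(j + 1)*(j + 2)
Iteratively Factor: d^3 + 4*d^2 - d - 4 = (d + 4)*(d^2 - 1) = (d + 1)*(d + 4)*(d - 1)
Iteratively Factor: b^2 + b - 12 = (b - 3)*(b + 4)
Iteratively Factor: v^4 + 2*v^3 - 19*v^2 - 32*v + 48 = (v - 1)*(v^3 + 3*v^2 - 16*v - 48) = (v - 4)*(v - 1)*(v^2 + 7*v + 12) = (v - 4)*(v - 1)*(v + 3)*(v + 4)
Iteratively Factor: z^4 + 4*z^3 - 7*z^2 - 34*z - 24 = (z + 2)*(z^3 + 2*z^2 - 11*z - 12) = (z - 3)*(z + 2)*(z^2 + 5*z + 4) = (z - 3)*(z + 2)*(z + 4)*(z + 1)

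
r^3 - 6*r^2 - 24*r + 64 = (r - 8)*(r - 2)*(r + 4)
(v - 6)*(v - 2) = v^2 - 8*v + 12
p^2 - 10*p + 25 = (p - 5)^2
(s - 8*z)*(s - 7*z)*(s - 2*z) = s^3 - 17*s^2*z + 86*s*z^2 - 112*z^3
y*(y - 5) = y^2 - 5*y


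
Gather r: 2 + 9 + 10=21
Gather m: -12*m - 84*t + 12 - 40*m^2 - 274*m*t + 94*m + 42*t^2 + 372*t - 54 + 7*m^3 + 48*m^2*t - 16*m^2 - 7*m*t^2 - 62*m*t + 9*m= 7*m^3 + m^2*(48*t - 56) + m*(-7*t^2 - 336*t + 91) + 42*t^2 + 288*t - 42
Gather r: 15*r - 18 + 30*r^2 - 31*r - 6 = 30*r^2 - 16*r - 24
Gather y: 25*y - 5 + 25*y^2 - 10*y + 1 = 25*y^2 + 15*y - 4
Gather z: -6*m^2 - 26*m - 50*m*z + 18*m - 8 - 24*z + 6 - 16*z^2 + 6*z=-6*m^2 - 8*m - 16*z^2 + z*(-50*m - 18) - 2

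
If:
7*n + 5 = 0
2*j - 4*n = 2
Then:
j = -3/7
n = -5/7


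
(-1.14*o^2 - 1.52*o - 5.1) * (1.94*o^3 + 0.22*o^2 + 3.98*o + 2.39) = -2.2116*o^5 - 3.1996*o^4 - 14.7656*o^3 - 9.8962*o^2 - 23.9308*o - 12.189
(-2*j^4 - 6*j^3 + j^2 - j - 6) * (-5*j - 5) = 10*j^5 + 40*j^4 + 25*j^3 + 35*j + 30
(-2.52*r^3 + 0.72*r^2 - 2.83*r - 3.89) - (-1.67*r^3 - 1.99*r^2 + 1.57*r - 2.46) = -0.85*r^3 + 2.71*r^2 - 4.4*r - 1.43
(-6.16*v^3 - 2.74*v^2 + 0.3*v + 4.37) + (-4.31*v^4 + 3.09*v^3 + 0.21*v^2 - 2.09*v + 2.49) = -4.31*v^4 - 3.07*v^3 - 2.53*v^2 - 1.79*v + 6.86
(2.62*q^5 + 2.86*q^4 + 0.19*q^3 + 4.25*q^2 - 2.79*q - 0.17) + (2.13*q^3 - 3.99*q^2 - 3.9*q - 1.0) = 2.62*q^5 + 2.86*q^4 + 2.32*q^3 + 0.26*q^2 - 6.69*q - 1.17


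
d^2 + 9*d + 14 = (d + 2)*(d + 7)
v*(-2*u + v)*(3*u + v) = -6*u^2*v + u*v^2 + v^3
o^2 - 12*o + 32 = (o - 8)*(o - 4)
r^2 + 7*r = r*(r + 7)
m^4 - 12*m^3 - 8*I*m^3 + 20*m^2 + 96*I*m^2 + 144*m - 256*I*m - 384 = (m - 8)*(m - 4)*(m - 6*I)*(m - 2*I)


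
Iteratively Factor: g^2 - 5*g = (g)*(g - 5)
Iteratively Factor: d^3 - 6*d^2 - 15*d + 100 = (d + 4)*(d^2 - 10*d + 25) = (d - 5)*(d + 4)*(d - 5)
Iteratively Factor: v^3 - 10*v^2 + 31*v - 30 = (v - 2)*(v^2 - 8*v + 15) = (v - 5)*(v - 2)*(v - 3)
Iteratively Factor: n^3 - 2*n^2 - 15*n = (n)*(n^2 - 2*n - 15) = n*(n - 5)*(n + 3)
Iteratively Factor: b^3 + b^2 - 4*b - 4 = (b - 2)*(b^2 + 3*b + 2) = (b - 2)*(b + 2)*(b + 1)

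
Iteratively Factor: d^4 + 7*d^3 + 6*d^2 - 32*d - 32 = (d - 2)*(d^3 + 9*d^2 + 24*d + 16) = (d - 2)*(d + 4)*(d^2 + 5*d + 4) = (d - 2)*(d + 1)*(d + 4)*(d + 4)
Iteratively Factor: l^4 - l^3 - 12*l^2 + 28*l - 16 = (l - 1)*(l^3 - 12*l + 16) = (l - 1)*(l + 4)*(l^2 - 4*l + 4) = (l - 2)*(l - 1)*(l + 4)*(l - 2)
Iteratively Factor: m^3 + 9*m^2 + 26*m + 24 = (m + 2)*(m^2 + 7*m + 12) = (m + 2)*(m + 4)*(m + 3)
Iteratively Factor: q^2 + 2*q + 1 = (q + 1)*(q + 1)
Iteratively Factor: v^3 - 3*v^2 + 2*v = (v - 1)*(v^2 - 2*v) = (v - 2)*(v - 1)*(v)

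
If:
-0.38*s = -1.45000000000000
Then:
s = 3.82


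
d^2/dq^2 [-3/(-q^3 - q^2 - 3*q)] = 6*(-q*(3*q + 1)*(q^2 + q + 3) + (3*q^2 + 2*q + 3)^2)/(q^3*(q^2 + q + 3)^3)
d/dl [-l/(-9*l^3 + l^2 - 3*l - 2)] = (9*l^3 - l^2 - l*(27*l^2 - 2*l + 3) + 3*l + 2)/(9*l^3 - l^2 + 3*l + 2)^2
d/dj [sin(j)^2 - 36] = sin(2*j)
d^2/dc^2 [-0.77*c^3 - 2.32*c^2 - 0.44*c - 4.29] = -4.62*c - 4.64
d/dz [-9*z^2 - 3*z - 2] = -18*z - 3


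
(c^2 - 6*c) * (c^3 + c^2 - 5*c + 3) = c^5 - 5*c^4 - 11*c^3 + 33*c^2 - 18*c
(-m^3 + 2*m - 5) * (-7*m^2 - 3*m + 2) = 7*m^5 + 3*m^4 - 16*m^3 + 29*m^2 + 19*m - 10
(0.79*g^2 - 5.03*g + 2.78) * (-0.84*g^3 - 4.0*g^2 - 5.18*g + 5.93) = -0.6636*g^5 + 1.0652*g^4 + 13.6926*g^3 + 19.6201*g^2 - 44.2283*g + 16.4854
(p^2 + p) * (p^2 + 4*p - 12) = p^4 + 5*p^3 - 8*p^2 - 12*p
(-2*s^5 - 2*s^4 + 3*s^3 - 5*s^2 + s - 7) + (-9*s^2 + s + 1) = -2*s^5 - 2*s^4 + 3*s^3 - 14*s^2 + 2*s - 6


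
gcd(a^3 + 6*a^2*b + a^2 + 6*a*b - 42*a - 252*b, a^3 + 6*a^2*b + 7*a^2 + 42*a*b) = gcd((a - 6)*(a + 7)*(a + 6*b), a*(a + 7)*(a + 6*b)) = a^2 + 6*a*b + 7*a + 42*b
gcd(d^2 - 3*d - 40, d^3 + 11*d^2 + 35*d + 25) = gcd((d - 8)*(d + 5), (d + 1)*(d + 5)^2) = d + 5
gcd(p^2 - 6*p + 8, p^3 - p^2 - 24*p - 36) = 1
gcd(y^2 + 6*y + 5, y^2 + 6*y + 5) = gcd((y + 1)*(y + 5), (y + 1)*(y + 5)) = y^2 + 6*y + 5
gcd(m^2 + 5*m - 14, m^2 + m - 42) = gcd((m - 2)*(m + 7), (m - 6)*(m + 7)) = m + 7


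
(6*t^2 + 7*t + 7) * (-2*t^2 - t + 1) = -12*t^4 - 20*t^3 - 15*t^2 + 7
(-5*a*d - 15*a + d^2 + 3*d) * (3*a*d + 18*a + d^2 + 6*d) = -15*a^2*d^2 - 135*a^2*d - 270*a^2 - 2*a*d^3 - 18*a*d^2 - 36*a*d + d^4 + 9*d^3 + 18*d^2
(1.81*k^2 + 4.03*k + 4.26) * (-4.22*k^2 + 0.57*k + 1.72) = -7.6382*k^4 - 15.9749*k^3 - 12.5669*k^2 + 9.3598*k + 7.3272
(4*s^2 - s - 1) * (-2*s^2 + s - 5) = -8*s^4 + 6*s^3 - 19*s^2 + 4*s + 5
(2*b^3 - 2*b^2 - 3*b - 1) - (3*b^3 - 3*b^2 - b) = -b^3 + b^2 - 2*b - 1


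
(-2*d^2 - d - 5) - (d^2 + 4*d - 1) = -3*d^2 - 5*d - 4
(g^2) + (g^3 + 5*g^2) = g^3 + 6*g^2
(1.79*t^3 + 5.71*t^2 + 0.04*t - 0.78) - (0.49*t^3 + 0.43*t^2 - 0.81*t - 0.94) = 1.3*t^3 + 5.28*t^2 + 0.85*t + 0.16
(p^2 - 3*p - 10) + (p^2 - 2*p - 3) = 2*p^2 - 5*p - 13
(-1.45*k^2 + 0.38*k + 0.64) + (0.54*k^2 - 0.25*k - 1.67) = -0.91*k^2 + 0.13*k - 1.03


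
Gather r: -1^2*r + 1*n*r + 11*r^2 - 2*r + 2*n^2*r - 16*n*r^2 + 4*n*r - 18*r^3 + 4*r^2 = -18*r^3 + r^2*(15 - 16*n) + r*(2*n^2 + 5*n - 3)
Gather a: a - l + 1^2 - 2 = a - l - 1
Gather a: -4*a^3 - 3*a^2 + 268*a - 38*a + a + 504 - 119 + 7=-4*a^3 - 3*a^2 + 231*a + 392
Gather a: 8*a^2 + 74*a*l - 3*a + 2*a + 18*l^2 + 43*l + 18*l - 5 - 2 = 8*a^2 + a*(74*l - 1) + 18*l^2 + 61*l - 7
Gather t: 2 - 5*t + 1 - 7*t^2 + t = -7*t^2 - 4*t + 3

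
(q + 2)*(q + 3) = q^2 + 5*q + 6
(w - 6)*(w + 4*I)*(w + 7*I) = w^3 - 6*w^2 + 11*I*w^2 - 28*w - 66*I*w + 168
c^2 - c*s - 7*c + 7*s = (c - 7)*(c - s)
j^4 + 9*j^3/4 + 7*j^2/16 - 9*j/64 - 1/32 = (j - 1/4)*(j + 1/4)^2*(j + 2)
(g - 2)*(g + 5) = g^2 + 3*g - 10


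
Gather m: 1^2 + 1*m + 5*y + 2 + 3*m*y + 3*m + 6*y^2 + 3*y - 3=m*(3*y + 4) + 6*y^2 + 8*y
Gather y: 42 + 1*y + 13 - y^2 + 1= -y^2 + y + 56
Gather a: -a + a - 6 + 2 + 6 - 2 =0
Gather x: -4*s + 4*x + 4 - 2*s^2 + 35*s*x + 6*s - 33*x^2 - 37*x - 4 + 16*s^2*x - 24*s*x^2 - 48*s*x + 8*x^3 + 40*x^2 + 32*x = -2*s^2 + 2*s + 8*x^3 + x^2*(7 - 24*s) + x*(16*s^2 - 13*s - 1)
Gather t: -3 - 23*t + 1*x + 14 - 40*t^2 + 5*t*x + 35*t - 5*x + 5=-40*t^2 + t*(5*x + 12) - 4*x + 16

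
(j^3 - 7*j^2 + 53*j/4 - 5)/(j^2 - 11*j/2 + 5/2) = (j^2 - 13*j/2 + 10)/(j - 5)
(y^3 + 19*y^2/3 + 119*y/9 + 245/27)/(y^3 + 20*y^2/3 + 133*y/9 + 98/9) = (y + 5/3)/(y + 2)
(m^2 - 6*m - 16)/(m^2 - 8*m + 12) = (m^2 - 6*m - 16)/(m^2 - 8*m + 12)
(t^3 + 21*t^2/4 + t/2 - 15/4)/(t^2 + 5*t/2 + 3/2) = (4*t^2 + 17*t - 15)/(2*(2*t + 3))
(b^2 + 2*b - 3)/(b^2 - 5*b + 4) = (b + 3)/(b - 4)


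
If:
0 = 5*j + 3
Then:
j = -3/5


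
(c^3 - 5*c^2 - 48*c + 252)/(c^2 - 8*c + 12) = (c^2 + c - 42)/(c - 2)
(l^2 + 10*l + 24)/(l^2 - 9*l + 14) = (l^2 + 10*l + 24)/(l^2 - 9*l + 14)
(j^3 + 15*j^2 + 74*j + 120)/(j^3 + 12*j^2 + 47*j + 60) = (j + 6)/(j + 3)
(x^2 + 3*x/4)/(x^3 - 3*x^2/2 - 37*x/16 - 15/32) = 8*x/(8*x^2 - 18*x - 5)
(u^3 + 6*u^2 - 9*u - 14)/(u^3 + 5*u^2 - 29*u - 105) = (u^2 - u - 2)/(u^2 - 2*u - 15)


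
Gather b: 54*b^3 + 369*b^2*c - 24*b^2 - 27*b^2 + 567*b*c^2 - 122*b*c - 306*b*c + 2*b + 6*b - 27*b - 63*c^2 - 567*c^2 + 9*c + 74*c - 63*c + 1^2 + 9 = 54*b^3 + b^2*(369*c - 51) + b*(567*c^2 - 428*c - 19) - 630*c^2 + 20*c + 10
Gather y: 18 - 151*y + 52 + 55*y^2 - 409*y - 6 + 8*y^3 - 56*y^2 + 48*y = 8*y^3 - y^2 - 512*y + 64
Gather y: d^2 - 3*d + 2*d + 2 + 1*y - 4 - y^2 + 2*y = d^2 - d - y^2 + 3*y - 2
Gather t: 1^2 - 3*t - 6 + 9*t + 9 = 6*t + 4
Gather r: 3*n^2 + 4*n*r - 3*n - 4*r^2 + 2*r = 3*n^2 - 3*n - 4*r^2 + r*(4*n + 2)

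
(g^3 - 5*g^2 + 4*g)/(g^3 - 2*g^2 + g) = (g - 4)/(g - 1)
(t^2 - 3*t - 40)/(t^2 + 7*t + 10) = (t - 8)/(t + 2)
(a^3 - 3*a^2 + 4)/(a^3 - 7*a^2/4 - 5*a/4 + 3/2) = 4*(a - 2)/(4*a - 3)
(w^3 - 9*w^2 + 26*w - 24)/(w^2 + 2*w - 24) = (w^2 - 5*w + 6)/(w + 6)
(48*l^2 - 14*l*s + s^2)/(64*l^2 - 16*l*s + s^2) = (-6*l + s)/(-8*l + s)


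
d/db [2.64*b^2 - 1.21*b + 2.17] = 5.28*b - 1.21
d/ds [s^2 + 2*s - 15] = 2*s + 2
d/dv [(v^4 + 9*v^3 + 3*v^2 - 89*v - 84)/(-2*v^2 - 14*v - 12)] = (-v^3 - 13*v^2 - 48*v - 27)/(v^2 + 12*v + 36)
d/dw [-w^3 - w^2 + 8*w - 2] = -3*w^2 - 2*w + 8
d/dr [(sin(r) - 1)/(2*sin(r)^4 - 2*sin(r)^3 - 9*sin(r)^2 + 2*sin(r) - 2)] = 3*(-2*sin(r)^3 + 4*sin(r)^2 + sin(r) - 6)*sin(r)*cos(r)/(2*sin(r)^4 - 2*sin(r)^3 - 9*sin(r)^2 + 2*sin(r) - 2)^2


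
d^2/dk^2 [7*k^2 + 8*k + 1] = 14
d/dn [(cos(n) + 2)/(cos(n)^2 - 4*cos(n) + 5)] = (cos(n)^2 + 4*cos(n) - 13)*sin(n)/(cos(n)^2 - 4*cos(n) + 5)^2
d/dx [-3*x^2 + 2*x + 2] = 2 - 6*x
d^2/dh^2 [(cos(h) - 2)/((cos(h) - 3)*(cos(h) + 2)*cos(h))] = (50*(1 - cos(h)^2)^2/cos(h)^3 - 30*sin(h)^6/cos(h)^3 - 4*cos(h)^4 - 9*cos(h)^3 - 41*cos(h)^2 - 72*tan(h)^2 + 10 + 142/cos(h) - 164/cos(h)^3)/((cos(h) - 3)^3*(cos(h) + 2)^3)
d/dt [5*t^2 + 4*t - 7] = 10*t + 4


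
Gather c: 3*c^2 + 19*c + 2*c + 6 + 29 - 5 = 3*c^2 + 21*c + 30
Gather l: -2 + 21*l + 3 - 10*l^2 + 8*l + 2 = -10*l^2 + 29*l + 3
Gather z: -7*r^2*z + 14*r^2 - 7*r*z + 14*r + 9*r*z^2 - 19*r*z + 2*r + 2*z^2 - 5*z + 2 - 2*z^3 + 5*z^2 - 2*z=14*r^2 + 16*r - 2*z^3 + z^2*(9*r + 7) + z*(-7*r^2 - 26*r - 7) + 2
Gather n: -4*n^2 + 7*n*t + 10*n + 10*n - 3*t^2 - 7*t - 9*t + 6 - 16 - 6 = -4*n^2 + n*(7*t + 20) - 3*t^2 - 16*t - 16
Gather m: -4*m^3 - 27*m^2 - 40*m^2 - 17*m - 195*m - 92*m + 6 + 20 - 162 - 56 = -4*m^3 - 67*m^2 - 304*m - 192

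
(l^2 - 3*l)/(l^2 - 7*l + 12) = l/(l - 4)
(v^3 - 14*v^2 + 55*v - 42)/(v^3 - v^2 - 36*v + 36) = (v - 7)/(v + 6)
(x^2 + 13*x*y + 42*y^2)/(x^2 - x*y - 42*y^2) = (x + 7*y)/(x - 7*y)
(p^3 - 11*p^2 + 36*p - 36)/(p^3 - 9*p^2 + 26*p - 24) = (p - 6)/(p - 4)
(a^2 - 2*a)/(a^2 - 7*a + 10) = a/(a - 5)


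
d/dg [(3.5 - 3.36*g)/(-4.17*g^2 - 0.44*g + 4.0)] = (-14.0112*g^2 + 29.19*g - 11.9)/(17.3889*g^4 + 3.6696*g^3 - 33.1664*g^2 - 3.52*g + 16.0)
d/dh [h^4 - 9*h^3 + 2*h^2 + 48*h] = 4*h^3 - 27*h^2 + 4*h + 48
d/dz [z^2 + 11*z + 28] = 2*z + 11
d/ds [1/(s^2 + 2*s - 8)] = 2*(-s - 1)/(s^2 + 2*s - 8)^2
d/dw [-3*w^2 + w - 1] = 1 - 6*w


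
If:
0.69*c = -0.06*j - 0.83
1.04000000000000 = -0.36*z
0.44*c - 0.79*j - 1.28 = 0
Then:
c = -1.01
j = -2.18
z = -2.89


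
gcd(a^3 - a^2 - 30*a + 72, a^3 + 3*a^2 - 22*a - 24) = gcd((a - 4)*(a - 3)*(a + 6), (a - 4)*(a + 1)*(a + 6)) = a^2 + 2*a - 24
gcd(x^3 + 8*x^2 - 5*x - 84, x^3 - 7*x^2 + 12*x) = x - 3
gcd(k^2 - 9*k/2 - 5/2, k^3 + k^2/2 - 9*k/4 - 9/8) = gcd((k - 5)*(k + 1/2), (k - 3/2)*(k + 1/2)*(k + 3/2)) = k + 1/2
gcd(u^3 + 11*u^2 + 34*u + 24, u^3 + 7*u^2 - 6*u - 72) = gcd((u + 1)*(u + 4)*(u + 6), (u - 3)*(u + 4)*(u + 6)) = u^2 + 10*u + 24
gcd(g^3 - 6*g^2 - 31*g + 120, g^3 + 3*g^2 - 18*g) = g - 3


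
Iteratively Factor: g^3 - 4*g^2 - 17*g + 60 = (g - 5)*(g^2 + g - 12) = (g - 5)*(g + 4)*(g - 3)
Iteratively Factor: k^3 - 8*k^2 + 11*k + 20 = (k - 4)*(k^2 - 4*k - 5) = (k - 4)*(k + 1)*(k - 5)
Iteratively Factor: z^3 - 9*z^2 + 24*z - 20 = (z - 5)*(z^2 - 4*z + 4) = (z - 5)*(z - 2)*(z - 2)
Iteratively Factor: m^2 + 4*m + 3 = (m + 1)*(m + 3)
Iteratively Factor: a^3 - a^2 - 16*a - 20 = (a + 2)*(a^2 - 3*a - 10) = (a - 5)*(a + 2)*(a + 2)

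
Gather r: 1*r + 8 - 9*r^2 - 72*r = -9*r^2 - 71*r + 8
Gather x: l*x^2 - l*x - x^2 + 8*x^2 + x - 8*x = x^2*(l + 7) + x*(-l - 7)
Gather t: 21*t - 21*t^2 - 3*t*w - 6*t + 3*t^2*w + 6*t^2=t^2*(3*w - 15) + t*(15 - 3*w)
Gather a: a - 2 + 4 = a + 2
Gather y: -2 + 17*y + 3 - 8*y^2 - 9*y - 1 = -8*y^2 + 8*y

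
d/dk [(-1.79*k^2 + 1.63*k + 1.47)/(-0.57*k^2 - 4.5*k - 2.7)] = (8.9841*k^2 + 11.3418*k + 2.214)/(0.3249*k^4 + 5.13*k^3 + 23.328*k^2 + 24.3*k + 7.29)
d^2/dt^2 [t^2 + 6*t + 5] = 2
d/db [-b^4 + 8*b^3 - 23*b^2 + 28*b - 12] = -4*b^3 + 24*b^2 - 46*b + 28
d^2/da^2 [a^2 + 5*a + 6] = 2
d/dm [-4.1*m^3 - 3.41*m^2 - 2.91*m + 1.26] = -12.3*m^2 - 6.82*m - 2.91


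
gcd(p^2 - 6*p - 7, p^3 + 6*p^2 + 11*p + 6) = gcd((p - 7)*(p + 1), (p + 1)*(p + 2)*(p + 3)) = p + 1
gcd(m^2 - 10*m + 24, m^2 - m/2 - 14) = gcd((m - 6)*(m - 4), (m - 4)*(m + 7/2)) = m - 4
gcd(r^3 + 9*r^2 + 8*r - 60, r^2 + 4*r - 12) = r^2 + 4*r - 12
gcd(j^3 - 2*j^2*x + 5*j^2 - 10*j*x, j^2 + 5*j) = j^2 + 5*j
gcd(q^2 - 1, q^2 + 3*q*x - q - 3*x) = q - 1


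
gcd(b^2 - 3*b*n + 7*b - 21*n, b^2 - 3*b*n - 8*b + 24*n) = b - 3*n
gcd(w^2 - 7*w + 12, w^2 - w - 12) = w - 4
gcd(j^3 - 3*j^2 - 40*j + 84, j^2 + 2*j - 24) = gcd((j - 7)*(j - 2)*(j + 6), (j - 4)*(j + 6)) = j + 6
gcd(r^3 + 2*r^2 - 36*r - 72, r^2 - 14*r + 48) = r - 6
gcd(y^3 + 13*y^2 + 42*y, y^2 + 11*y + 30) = y + 6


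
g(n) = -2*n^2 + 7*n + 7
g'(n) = 7 - 4*n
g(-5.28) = -85.72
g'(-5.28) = 28.12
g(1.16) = 12.43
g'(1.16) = 2.36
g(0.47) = 9.85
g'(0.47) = 5.12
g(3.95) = 3.44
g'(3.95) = -8.80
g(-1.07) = -2.78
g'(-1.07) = 11.28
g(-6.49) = -122.67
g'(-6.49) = 32.96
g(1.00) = 12.00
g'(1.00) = 3.00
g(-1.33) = -5.85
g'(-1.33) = 12.32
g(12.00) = -197.00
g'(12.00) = -41.00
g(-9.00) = -218.00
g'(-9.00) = 43.00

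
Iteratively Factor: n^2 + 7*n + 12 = (n + 4)*(n + 3)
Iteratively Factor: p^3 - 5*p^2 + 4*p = (p)*(p^2 - 5*p + 4) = p*(p - 4)*(p - 1)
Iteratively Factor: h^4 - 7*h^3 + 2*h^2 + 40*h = (h + 2)*(h^3 - 9*h^2 + 20*h) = (h - 4)*(h + 2)*(h^2 - 5*h) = h*(h - 4)*(h + 2)*(h - 5)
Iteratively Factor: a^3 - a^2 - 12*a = (a - 4)*(a^2 + 3*a) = (a - 4)*(a + 3)*(a)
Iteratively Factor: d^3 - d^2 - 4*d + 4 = (d + 2)*(d^2 - 3*d + 2) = (d - 2)*(d + 2)*(d - 1)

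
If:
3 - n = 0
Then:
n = 3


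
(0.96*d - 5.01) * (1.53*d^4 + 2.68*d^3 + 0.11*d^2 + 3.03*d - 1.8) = 1.4688*d^5 - 5.0925*d^4 - 13.3212*d^3 + 2.3577*d^2 - 16.9083*d + 9.018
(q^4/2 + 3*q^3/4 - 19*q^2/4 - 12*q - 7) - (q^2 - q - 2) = q^4/2 + 3*q^3/4 - 23*q^2/4 - 11*q - 5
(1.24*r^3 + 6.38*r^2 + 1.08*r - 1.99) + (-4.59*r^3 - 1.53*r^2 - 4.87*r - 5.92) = -3.35*r^3 + 4.85*r^2 - 3.79*r - 7.91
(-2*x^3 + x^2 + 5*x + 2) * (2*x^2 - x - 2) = -4*x^5 + 4*x^4 + 13*x^3 - 3*x^2 - 12*x - 4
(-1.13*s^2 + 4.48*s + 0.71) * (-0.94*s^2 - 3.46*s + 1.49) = 1.0622*s^4 - 0.3014*s^3 - 17.8519*s^2 + 4.2186*s + 1.0579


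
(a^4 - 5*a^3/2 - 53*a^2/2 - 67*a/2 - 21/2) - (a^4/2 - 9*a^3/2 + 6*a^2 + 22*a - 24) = a^4/2 + 2*a^3 - 65*a^2/2 - 111*a/2 + 27/2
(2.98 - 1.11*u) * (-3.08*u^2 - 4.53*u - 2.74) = 3.4188*u^3 - 4.1501*u^2 - 10.458*u - 8.1652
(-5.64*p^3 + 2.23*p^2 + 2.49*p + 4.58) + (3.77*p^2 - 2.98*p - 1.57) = -5.64*p^3 + 6.0*p^2 - 0.49*p + 3.01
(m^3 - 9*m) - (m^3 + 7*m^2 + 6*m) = -7*m^2 - 15*m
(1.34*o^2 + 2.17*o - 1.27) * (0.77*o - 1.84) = 1.0318*o^3 - 0.7947*o^2 - 4.9707*o + 2.3368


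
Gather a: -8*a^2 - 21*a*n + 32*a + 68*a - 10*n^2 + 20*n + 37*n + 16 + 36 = -8*a^2 + a*(100 - 21*n) - 10*n^2 + 57*n + 52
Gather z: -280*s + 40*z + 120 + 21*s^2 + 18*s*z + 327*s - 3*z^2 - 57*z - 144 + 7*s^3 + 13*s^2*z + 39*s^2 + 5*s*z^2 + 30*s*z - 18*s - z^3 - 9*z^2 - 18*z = 7*s^3 + 60*s^2 + 29*s - z^3 + z^2*(5*s - 12) + z*(13*s^2 + 48*s - 35) - 24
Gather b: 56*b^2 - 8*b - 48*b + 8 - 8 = 56*b^2 - 56*b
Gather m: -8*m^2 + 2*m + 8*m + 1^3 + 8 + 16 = -8*m^2 + 10*m + 25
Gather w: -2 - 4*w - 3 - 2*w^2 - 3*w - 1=-2*w^2 - 7*w - 6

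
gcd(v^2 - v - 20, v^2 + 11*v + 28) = v + 4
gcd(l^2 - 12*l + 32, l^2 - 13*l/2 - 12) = l - 8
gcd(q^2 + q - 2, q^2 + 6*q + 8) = q + 2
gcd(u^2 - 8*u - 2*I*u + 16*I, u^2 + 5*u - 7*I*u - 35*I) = 1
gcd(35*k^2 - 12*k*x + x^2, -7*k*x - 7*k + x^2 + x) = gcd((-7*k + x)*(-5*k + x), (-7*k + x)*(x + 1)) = -7*k + x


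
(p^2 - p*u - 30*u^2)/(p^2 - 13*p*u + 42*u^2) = (p + 5*u)/(p - 7*u)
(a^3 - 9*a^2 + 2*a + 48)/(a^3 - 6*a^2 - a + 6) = (a^3 - 9*a^2 + 2*a + 48)/(a^3 - 6*a^2 - a + 6)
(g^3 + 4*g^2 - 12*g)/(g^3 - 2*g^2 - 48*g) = (g - 2)/(g - 8)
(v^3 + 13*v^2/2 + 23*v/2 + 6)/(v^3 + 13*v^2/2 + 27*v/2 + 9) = (v^2 + 5*v + 4)/(v^2 + 5*v + 6)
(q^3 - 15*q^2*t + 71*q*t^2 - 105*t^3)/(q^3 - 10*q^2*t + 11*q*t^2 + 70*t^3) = (q - 3*t)/(q + 2*t)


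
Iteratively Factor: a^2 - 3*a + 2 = (a - 2)*(a - 1)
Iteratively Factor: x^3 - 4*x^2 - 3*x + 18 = (x - 3)*(x^2 - x - 6) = (x - 3)*(x + 2)*(x - 3)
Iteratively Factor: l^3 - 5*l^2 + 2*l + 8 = (l - 4)*(l^2 - l - 2) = (l - 4)*(l - 2)*(l + 1)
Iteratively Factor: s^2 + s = (s + 1)*(s)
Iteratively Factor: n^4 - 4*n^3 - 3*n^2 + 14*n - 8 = (n - 1)*(n^3 - 3*n^2 - 6*n + 8) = (n - 1)*(n + 2)*(n^2 - 5*n + 4) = (n - 4)*(n - 1)*(n + 2)*(n - 1)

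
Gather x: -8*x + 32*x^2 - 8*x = 32*x^2 - 16*x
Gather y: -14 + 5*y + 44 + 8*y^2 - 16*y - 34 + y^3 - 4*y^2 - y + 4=y^3 + 4*y^2 - 12*y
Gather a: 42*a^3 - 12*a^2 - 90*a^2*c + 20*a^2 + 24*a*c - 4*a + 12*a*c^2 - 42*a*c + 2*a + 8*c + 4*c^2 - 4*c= 42*a^3 + a^2*(8 - 90*c) + a*(12*c^2 - 18*c - 2) + 4*c^2 + 4*c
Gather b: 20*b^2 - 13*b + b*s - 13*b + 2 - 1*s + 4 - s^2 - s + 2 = 20*b^2 + b*(s - 26) - s^2 - 2*s + 8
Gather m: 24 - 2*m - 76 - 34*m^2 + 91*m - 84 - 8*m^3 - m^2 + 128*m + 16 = -8*m^3 - 35*m^2 + 217*m - 120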